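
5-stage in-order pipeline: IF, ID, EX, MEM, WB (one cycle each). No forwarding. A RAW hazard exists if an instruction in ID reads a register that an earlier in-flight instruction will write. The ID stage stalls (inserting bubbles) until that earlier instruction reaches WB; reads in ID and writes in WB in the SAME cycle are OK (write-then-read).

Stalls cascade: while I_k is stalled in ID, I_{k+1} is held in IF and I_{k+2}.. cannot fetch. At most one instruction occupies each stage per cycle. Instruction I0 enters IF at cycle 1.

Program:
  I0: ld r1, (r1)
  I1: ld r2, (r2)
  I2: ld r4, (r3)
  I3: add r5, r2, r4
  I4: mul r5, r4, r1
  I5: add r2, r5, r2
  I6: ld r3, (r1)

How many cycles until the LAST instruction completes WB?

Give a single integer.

Answer: 15

Derivation:
I0 ld r1 <- r1: IF@1 ID@2 stall=0 (-) EX@3 MEM@4 WB@5
I1 ld r2 <- r2: IF@2 ID@3 stall=0 (-) EX@4 MEM@5 WB@6
I2 ld r4 <- r3: IF@3 ID@4 stall=0 (-) EX@5 MEM@6 WB@7
I3 add r5 <- r2,r4: IF@4 ID@5 stall=2 (RAW on I2.r4 (WB@7)) EX@8 MEM@9 WB@10
I4 mul r5 <- r4,r1: IF@5 ID@8 stall=0 (-) EX@9 MEM@10 WB@11
I5 add r2 <- r5,r2: IF@8 ID@9 stall=2 (RAW on I4.r5 (WB@11)) EX@12 MEM@13 WB@14
I6 ld r3 <- r1: IF@9 ID@12 stall=0 (-) EX@13 MEM@14 WB@15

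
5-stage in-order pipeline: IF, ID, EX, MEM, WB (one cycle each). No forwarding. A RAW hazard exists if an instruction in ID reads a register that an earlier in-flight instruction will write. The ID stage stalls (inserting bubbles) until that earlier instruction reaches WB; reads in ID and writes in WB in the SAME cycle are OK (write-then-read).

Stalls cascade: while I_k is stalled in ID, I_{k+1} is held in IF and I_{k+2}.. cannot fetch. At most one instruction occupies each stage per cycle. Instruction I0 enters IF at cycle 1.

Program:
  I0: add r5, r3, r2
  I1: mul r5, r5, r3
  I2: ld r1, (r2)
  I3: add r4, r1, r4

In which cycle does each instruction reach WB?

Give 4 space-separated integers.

Answer: 5 8 9 12

Derivation:
I0 add r5 <- r3,r2: IF@1 ID@2 stall=0 (-) EX@3 MEM@4 WB@5
I1 mul r5 <- r5,r3: IF@2 ID@3 stall=2 (RAW on I0.r5 (WB@5)) EX@6 MEM@7 WB@8
I2 ld r1 <- r2: IF@3 ID@6 stall=0 (-) EX@7 MEM@8 WB@9
I3 add r4 <- r1,r4: IF@6 ID@7 stall=2 (RAW on I2.r1 (WB@9)) EX@10 MEM@11 WB@12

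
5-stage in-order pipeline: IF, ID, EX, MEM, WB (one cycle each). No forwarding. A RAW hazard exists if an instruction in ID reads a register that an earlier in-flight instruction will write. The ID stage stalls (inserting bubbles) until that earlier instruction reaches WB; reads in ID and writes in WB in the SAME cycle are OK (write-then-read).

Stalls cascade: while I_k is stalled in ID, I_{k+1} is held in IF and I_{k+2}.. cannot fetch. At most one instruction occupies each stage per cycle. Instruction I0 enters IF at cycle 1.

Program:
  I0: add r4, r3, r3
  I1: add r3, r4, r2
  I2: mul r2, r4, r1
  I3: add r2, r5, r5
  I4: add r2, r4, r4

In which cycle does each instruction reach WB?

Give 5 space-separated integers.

I0 add r4 <- r3,r3: IF@1 ID@2 stall=0 (-) EX@3 MEM@4 WB@5
I1 add r3 <- r4,r2: IF@2 ID@3 stall=2 (RAW on I0.r4 (WB@5)) EX@6 MEM@7 WB@8
I2 mul r2 <- r4,r1: IF@3 ID@6 stall=0 (-) EX@7 MEM@8 WB@9
I3 add r2 <- r5,r5: IF@6 ID@7 stall=0 (-) EX@8 MEM@9 WB@10
I4 add r2 <- r4,r4: IF@7 ID@8 stall=0 (-) EX@9 MEM@10 WB@11

Answer: 5 8 9 10 11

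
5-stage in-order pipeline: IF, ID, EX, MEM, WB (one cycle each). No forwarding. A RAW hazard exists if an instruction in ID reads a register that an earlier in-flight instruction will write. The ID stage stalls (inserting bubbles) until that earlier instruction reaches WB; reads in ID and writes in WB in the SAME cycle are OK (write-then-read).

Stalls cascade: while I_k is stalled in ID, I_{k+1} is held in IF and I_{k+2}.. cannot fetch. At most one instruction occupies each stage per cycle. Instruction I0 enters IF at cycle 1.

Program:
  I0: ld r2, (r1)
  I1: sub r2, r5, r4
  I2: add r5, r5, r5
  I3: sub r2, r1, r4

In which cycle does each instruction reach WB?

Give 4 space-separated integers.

Answer: 5 6 7 8

Derivation:
I0 ld r2 <- r1: IF@1 ID@2 stall=0 (-) EX@3 MEM@4 WB@5
I1 sub r2 <- r5,r4: IF@2 ID@3 stall=0 (-) EX@4 MEM@5 WB@6
I2 add r5 <- r5,r5: IF@3 ID@4 stall=0 (-) EX@5 MEM@6 WB@7
I3 sub r2 <- r1,r4: IF@4 ID@5 stall=0 (-) EX@6 MEM@7 WB@8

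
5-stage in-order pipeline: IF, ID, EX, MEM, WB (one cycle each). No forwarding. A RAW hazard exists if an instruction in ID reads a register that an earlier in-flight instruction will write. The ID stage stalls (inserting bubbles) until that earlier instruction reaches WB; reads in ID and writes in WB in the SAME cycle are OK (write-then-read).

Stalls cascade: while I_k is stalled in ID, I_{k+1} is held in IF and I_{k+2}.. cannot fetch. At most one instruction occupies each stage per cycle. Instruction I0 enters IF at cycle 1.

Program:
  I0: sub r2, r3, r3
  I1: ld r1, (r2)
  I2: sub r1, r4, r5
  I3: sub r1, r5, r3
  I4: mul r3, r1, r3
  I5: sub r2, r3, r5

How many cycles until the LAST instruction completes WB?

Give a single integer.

Answer: 16

Derivation:
I0 sub r2 <- r3,r3: IF@1 ID@2 stall=0 (-) EX@3 MEM@4 WB@5
I1 ld r1 <- r2: IF@2 ID@3 stall=2 (RAW on I0.r2 (WB@5)) EX@6 MEM@7 WB@8
I2 sub r1 <- r4,r5: IF@3 ID@6 stall=0 (-) EX@7 MEM@8 WB@9
I3 sub r1 <- r5,r3: IF@6 ID@7 stall=0 (-) EX@8 MEM@9 WB@10
I4 mul r3 <- r1,r3: IF@7 ID@8 stall=2 (RAW on I3.r1 (WB@10)) EX@11 MEM@12 WB@13
I5 sub r2 <- r3,r5: IF@8 ID@11 stall=2 (RAW on I4.r3 (WB@13)) EX@14 MEM@15 WB@16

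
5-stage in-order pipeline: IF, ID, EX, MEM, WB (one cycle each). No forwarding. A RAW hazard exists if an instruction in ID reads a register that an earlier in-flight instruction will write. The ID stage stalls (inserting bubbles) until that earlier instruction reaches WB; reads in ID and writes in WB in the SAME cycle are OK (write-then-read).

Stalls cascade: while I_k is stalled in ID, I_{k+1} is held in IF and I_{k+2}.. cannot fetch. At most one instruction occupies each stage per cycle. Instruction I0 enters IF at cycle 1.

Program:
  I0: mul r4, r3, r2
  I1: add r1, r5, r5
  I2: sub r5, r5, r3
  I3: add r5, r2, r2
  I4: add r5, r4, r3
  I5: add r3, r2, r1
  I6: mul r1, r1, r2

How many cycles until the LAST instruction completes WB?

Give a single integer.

I0 mul r4 <- r3,r2: IF@1 ID@2 stall=0 (-) EX@3 MEM@4 WB@5
I1 add r1 <- r5,r5: IF@2 ID@3 stall=0 (-) EX@4 MEM@5 WB@6
I2 sub r5 <- r5,r3: IF@3 ID@4 stall=0 (-) EX@5 MEM@6 WB@7
I3 add r5 <- r2,r2: IF@4 ID@5 stall=0 (-) EX@6 MEM@7 WB@8
I4 add r5 <- r4,r3: IF@5 ID@6 stall=0 (-) EX@7 MEM@8 WB@9
I5 add r3 <- r2,r1: IF@6 ID@7 stall=0 (-) EX@8 MEM@9 WB@10
I6 mul r1 <- r1,r2: IF@7 ID@8 stall=0 (-) EX@9 MEM@10 WB@11

Answer: 11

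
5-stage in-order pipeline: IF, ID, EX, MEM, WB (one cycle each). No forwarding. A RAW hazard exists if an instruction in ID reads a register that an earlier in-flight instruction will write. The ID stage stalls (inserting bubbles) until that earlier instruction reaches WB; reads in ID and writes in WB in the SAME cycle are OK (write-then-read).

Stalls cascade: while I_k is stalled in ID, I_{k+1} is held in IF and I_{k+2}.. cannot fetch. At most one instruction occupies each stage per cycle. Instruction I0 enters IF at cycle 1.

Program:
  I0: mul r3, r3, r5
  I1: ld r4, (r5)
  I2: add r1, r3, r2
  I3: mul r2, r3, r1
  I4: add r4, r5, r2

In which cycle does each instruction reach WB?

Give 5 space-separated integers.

I0 mul r3 <- r3,r5: IF@1 ID@2 stall=0 (-) EX@3 MEM@4 WB@5
I1 ld r4 <- r5: IF@2 ID@3 stall=0 (-) EX@4 MEM@5 WB@6
I2 add r1 <- r3,r2: IF@3 ID@4 stall=1 (RAW on I0.r3 (WB@5)) EX@6 MEM@7 WB@8
I3 mul r2 <- r3,r1: IF@4 ID@6 stall=2 (RAW on I2.r1 (WB@8)) EX@9 MEM@10 WB@11
I4 add r4 <- r5,r2: IF@6 ID@9 stall=2 (RAW on I3.r2 (WB@11)) EX@12 MEM@13 WB@14

Answer: 5 6 8 11 14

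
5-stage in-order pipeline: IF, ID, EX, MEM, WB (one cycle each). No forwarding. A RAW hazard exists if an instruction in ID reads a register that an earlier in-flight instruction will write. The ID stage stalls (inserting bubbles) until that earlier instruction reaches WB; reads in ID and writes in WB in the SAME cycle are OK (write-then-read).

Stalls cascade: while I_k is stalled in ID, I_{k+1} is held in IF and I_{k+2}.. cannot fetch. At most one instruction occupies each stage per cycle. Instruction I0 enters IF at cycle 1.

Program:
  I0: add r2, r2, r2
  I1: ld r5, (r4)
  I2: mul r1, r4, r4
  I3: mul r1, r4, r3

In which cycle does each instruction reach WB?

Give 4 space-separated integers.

I0 add r2 <- r2,r2: IF@1 ID@2 stall=0 (-) EX@3 MEM@4 WB@5
I1 ld r5 <- r4: IF@2 ID@3 stall=0 (-) EX@4 MEM@5 WB@6
I2 mul r1 <- r4,r4: IF@3 ID@4 stall=0 (-) EX@5 MEM@6 WB@7
I3 mul r1 <- r4,r3: IF@4 ID@5 stall=0 (-) EX@6 MEM@7 WB@8

Answer: 5 6 7 8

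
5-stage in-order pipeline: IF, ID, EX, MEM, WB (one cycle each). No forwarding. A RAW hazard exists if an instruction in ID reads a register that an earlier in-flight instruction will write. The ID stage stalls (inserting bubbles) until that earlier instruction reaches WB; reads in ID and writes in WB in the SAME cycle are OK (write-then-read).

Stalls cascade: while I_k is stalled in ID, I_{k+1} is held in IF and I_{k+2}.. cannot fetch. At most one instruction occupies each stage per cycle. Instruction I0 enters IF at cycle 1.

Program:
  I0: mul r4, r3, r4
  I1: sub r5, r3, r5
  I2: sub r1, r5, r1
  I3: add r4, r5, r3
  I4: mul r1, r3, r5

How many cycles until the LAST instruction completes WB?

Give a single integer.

Answer: 11

Derivation:
I0 mul r4 <- r3,r4: IF@1 ID@2 stall=0 (-) EX@3 MEM@4 WB@5
I1 sub r5 <- r3,r5: IF@2 ID@3 stall=0 (-) EX@4 MEM@5 WB@6
I2 sub r1 <- r5,r1: IF@3 ID@4 stall=2 (RAW on I1.r5 (WB@6)) EX@7 MEM@8 WB@9
I3 add r4 <- r5,r3: IF@4 ID@7 stall=0 (-) EX@8 MEM@9 WB@10
I4 mul r1 <- r3,r5: IF@7 ID@8 stall=0 (-) EX@9 MEM@10 WB@11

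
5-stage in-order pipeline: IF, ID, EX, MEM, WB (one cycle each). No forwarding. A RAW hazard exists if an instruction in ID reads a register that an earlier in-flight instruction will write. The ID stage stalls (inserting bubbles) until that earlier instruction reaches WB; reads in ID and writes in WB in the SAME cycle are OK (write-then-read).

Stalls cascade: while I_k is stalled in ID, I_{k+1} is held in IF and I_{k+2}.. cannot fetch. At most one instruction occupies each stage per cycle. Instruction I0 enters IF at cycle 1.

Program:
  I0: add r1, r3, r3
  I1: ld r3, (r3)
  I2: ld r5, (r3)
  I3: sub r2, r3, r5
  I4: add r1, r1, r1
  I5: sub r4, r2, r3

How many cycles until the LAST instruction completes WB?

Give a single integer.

Answer: 15

Derivation:
I0 add r1 <- r3,r3: IF@1 ID@2 stall=0 (-) EX@3 MEM@4 WB@5
I1 ld r3 <- r3: IF@2 ID@3 stall=0 (-) EX@4 MEM@5 WB@6
I2 ld r5 <- r3: IF@3 ID@4 stall=2 (RAW on I1.r3 (WB@6)) EX@7 MEM@8 WB@9
I3 sub r2 <- r3,r5: IF@4 ID@7 stall=2 (RAW on I2.r5 (WB@9)) EX@10 MEM@11 WB@12
I4 add r1 <- r1,r1: IF@7 ID@10 stall=0 (-) EX@11 MEM@12 WB@13
I5 sub r4 <- r2,r3: IF@10 ID@11 stall=1 (RAW on I3.r2 (WB@12)) EX@13 MEM@14 WB@15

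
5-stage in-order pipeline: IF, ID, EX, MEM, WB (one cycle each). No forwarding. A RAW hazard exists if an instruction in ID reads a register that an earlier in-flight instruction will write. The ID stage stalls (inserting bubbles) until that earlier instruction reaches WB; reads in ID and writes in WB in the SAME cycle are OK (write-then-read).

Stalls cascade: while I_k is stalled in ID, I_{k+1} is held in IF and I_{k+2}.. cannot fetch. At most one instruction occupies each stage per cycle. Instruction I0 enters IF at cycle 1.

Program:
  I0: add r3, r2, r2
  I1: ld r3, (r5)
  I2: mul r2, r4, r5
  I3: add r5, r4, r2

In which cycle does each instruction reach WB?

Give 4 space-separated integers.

Answer: 5 6 7 10

Derivation:
I0 add r3 <- r2,r2: IF@1 ID@2 stall=0 (-) EX@3 MEM@4 WB@5
I1 ld r3 <- r5: IF@2 ID@3 stall=0 (-) EX@4 MEM@5 WB@6
I2 mul r2 <- r4,r5: IF@3 ID@4 stall=0 (-) EX@5 MEM@6 WB@7
I3 add r5 <- r4,r2: IF@4 ID@5 stall=2 (RAW on I2.r2 (WB@7)) EX@8 MEM@9 WB@10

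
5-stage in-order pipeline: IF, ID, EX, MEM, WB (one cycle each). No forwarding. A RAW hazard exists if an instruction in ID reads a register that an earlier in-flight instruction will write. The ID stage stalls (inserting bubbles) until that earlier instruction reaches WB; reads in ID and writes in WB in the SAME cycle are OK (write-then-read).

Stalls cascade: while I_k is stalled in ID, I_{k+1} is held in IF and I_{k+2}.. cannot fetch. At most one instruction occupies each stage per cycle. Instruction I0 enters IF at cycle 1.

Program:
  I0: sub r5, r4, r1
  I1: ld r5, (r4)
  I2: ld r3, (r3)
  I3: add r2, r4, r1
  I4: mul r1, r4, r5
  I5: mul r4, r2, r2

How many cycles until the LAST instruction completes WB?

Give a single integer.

Answer: 11

Derivation:
I0 sub r5 <- r4,r1: IF@1 ID@2 stall=0 (-) EX@3 MEM@4 WB@5
I1 ld r5 <- r4: IF@2 ID@3 stall=0 (-) EX@4 MEM@5 WB@6
I2 ld r3 <- r3: IF@3 ID@4 stall=0 (-) EX@5 MEM@6 WB@7
I3 add r2 <- r4,r1: IF@4 ID@5 stall=0 (-) EX@6 MEM@7 WB@8
I4 mul r1 <- r4,r5: IF@5 ID@6 stall=0 (-) EX@7 MEM@8 WB@9
I5 mul r4 <- r2,r2: IF@6 ID@7 stall=1 (RAW on I3.r2 (WB@8)) EX@9 MEM@10 WB@11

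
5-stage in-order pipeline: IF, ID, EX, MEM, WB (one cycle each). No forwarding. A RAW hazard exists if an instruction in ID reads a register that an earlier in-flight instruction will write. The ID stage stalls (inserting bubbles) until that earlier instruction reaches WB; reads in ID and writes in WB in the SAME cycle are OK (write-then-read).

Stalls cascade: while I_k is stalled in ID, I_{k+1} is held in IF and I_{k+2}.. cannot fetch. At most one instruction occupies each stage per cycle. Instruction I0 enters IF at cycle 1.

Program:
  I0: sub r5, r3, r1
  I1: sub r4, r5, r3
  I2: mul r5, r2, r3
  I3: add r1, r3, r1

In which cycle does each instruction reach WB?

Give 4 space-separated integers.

Answer: 5 8 9 10

Derivation:
I0 sub r5 <- r3,r1: IF@1 ID@2 stall=0 (-) EX@3 MEM@4 WB@5
I1 sub r4 <- r5,r3: IF@2 ID@3 stall=2 (RAW on I0.r5 (WB@5)) EX@6 MEM@7 WB@8
I2 mul r5 <- r2,r3: IF@3 ID@6 stall=0 (-) EX@7 MEM@8 WB@9
I3 add r1 <- r3,r1: IF@6 ID@7 stall=0 (-) EX@8 MEM@9 WB@10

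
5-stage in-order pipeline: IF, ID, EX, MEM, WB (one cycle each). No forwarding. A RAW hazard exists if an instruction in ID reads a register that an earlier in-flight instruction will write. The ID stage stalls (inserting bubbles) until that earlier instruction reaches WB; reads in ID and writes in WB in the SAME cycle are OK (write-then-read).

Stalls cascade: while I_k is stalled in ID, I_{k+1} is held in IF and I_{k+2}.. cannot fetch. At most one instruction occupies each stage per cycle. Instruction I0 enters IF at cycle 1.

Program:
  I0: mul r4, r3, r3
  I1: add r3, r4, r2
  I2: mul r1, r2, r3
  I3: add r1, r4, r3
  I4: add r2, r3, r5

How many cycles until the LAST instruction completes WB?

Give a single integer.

I0 mul r4 <- r3,r3: IF@1 ID@2 stall=0 (-) EX@3 MEM@4 WB@5
I1 add r3 <- r4,r2: IF@2 ID@3 stall=2 (RAW on I0.r4 (WB@5)) EX@6 MEM@7 WB@8
I2 mul r1 <- r2,r3: IF@3 ID@6 stall=2 (RAW on I1.r3 (WB@8)) EX@9 MEM@10 WB@11
I3 add r1 <- r4,r3: IF@6 ID@9 stall=0 (-) EX@10 MEM@11 WB@12
I4 add r2 <- r3,r5: IF@9 ID@10 stall=0 (-) EX@11 MEM@12 WB@13

Answer: 13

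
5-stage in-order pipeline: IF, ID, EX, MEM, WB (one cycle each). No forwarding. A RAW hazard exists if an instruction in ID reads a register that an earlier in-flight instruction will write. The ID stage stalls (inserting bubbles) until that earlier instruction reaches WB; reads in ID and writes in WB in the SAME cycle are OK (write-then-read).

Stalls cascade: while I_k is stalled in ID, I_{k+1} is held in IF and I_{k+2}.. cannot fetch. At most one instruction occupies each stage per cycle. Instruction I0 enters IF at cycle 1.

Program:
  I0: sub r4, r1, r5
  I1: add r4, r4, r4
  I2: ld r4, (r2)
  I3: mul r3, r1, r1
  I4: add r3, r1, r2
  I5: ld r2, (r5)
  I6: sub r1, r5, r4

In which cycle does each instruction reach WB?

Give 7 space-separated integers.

I0 sub r4 <- r1,r5: IF@1 ID@2 stall=0 (-) EX@3 MEM@4 WB@5
I1 add r4 <- r4,r4: IF@2 ID@3 stall=2 (RAW on I0.r4 (WB@5)) EX@6 MEM@7 WB@8
I2 ld r4 <- r2: IF@3 ID@6 stall=0 (-) EX@7 MEM@8 WB@9
I3 mul r3 <- r1,r1: IF@6 ID@7 stall=0 (-) EX@8 MEM@9 WB@10
I4 add r3 <- r1,r2: IF@7 ID@8 stall=0 (-) EX@9 MEM@10 WB@11
I5 ld r2 <- r5: IF@8 ID@9 stall=0 (-) EX@10 MEM@11 WB@12
I6 sub r1 <- r5,r4: IF@9 ID@10 stall=0 (-) EX@11 MEM@12 WB@13

Answer: 5 8 9 10 11 12 13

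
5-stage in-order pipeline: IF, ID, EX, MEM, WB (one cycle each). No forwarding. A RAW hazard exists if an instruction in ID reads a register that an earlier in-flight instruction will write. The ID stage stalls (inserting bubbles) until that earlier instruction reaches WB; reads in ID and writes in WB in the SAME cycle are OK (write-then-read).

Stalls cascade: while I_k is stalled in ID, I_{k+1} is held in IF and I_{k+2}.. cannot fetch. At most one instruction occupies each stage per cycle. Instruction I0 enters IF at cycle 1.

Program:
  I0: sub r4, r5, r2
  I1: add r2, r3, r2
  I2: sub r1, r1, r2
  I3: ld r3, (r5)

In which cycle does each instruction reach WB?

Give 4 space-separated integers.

Answer: 5 6 9 10

Derivation:
I0 sub r4 <- r5,r2: IF@1 ID@2 stall=0 (-) EX@3 MEM@4 WB@5
I1 add r2 <- r3,r2: IF@2 ID@3 stall=0 (-) EX@4 MEM@5 WB@6
I2 sub r1 <- r1,r2: IF@3 ID@4 stall=2 (RAW on I1.r2 (WB@6)) EX@7 MEM@8 WB@9
I3 ld r3 <- r5: IF@4 ID@7 stall=0 (-) EX@8 MEM@9 WB@10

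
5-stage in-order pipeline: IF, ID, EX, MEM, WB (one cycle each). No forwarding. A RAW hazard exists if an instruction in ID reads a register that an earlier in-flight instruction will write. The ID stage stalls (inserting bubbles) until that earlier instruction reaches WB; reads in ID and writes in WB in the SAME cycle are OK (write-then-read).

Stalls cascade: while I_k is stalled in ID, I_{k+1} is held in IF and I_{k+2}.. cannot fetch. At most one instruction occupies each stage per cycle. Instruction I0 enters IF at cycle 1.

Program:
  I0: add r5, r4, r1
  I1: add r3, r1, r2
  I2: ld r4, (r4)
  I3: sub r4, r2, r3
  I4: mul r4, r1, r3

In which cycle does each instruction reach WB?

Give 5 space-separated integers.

I0 add r5 <- r4,r1: IF@1 ID@2 stall=0 (-) EX@3 MEM@4 WB@5
I1 add r3 <- r1,r2: IF@2 ID@3 stall=0 (-) EX@4 MEM@5 WB@6
I2 ld r4 <- r4: IF@3 ID@4 stall=0 (-) EX@5 MEM@6 WB@7
I3 sub r4 <- r2,r3: IF@4 ID@5 stall=1 (RAW on I1.r3 (WB@6)) EX@7 MEM@8 WB@9
I4 mul r4 <- r1,r3: IF@5 ID@7 stall=0 (-) EX@8 MEM@9 WB@10

Answer: 5 6 7 9 10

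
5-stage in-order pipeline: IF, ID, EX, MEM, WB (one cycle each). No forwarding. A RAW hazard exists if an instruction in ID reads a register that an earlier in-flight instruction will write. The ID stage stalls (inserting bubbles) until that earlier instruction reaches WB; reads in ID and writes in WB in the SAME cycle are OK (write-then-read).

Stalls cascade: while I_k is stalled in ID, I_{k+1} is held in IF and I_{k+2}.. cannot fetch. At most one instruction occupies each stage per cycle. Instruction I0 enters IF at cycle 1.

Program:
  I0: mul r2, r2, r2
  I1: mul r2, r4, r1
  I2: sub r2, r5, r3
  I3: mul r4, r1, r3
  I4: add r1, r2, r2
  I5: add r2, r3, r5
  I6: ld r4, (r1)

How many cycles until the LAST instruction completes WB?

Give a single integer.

I0 mul r2 <- r2,r2: IF@1 ID@2 stall=0 (-) EX@3 MEM@4 WB@5
I1 mul r2 <- r4,r1: IF@2 ID@3 stall=0 (-) EX@4 MEM@5 WB@6
I2 sub r2 <- r5,r3: IF@3 ID@4 stall=0 (-) EX@5 MEM@6 WB@7
I3 mul r4 <- r1,r3: IF@4 ID@5 stall=0 (-) EX@6 MEM@7 WB@8
I4 add r1 <- r2,r2: IF@5 ID@6 stall=1 (RAW on I2.r2 (WB@7)) EX@8 MEM@9 WB@10
I5 add r2 <- r3,r5: IF@6 ID@8 stall=0 (-) EX@9 MEM@10 WB@11
I6 ld r4 <- r1: IF@8 ID@9 stall=1 (RAW on I4.r1 (WB@10)) EX@11 MEM@12 WB@13

Answer: 13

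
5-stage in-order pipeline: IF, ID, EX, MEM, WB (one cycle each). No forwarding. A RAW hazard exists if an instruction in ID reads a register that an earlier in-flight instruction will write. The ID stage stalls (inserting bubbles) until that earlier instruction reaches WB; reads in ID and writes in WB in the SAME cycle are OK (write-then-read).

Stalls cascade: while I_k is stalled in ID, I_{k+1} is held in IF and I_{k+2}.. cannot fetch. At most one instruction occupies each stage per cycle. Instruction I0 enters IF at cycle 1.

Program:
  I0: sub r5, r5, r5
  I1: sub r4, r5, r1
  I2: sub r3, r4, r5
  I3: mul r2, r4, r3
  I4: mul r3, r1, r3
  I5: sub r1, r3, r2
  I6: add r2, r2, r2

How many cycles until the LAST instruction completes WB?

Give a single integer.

I0 sub r5 <- r5,r5: IF@1 ID@2 stall=0 (-) EX@3 MEM@4 WB@5
I1 sub r4 <- r5,r1: IF@2 ID@3 stall=2 (RAW on I0.r5 (WB@5)) EX@6 MEM@7 WB@8
I2 sub r3 <- r4,r5: IF@3 ID@6 stall=2 (RAW on I1.r4 (WB@8)) EX@9 MEM@10 WB@11
I3 mul r2 <- r4,r3: IF@6 ID@9 stall=2 (RAW on I2.r3 (WB@11)) EX@12 MEM@13 WB@14
I4 mul r3 <- r1,r3: IF@9 ID@12 stall=0 (-) EX@13 MEM@14 WB@15
I5 sub r1 <- r3,r2: IF@12 ID@13 stall=2 (RAW on I4.r3 (WB@15)) EX@16 MEM@17 WB@18
I6 add r2 <- r2,r2: IF@13 ID@16 stall=0 (-) EX@17 MEM@18 WB@19

Answer: 19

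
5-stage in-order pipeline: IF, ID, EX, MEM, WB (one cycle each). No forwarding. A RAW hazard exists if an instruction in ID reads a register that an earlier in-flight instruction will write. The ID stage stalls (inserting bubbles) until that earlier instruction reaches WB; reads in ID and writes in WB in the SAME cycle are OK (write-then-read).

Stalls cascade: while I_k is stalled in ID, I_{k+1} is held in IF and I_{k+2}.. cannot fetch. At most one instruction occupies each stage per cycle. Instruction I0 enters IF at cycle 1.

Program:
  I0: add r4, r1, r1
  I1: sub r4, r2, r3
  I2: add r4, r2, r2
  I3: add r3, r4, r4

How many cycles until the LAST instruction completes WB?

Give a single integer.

I0 add r4 <- r1,r1: IF@1 ID@2 stall=0 (-) EX@3 MEM@4 WB@5
I1 sub r4 <- r2,r3: IF@2 ID@3 stall=0 (-) EX@4 MEM@5 WB@6
I2 add r4 <- r2,r2: IF@3 ID@4 stall=0 (-) EX@5 MEM@6 WB@7
I3 add r3 <- r4,r4: IF@4 ID@5 stall=2 (RAW on I2.r4 (WB@7)) EX@8 MEM@9 WB@10

Answer: 10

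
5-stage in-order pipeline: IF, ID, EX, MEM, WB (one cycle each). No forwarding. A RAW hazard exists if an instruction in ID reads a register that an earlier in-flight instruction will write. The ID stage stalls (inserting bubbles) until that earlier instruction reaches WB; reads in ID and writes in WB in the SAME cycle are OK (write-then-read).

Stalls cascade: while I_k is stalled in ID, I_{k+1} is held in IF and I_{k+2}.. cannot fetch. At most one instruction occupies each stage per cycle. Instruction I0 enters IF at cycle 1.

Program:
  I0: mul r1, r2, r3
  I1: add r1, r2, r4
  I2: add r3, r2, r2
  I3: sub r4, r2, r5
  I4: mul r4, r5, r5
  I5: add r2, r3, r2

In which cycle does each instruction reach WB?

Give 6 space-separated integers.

Answer: 5 6 7 8 9 10

Derivation:
I0 mul r1 <- r2,r3: IF@1 ID@2 stall=0 (-) EX@3 MEM@4 WB@5
I1 add r1 <- r2,r4: IF@2 ID@3 stall=0 (-) EX@4 MEM@5 WB@6
I2 add r3 <- r2,r2: IF@3 ID@4 stall=0 (-) EX@5 MEM@6 WB@7
I3 sub r4 <- r2,r5: IF@4 ID@5 stall=0 (-) EX@6 MEM@7 WB@8
I4 mul r4 <- r5,r5: IF@5 ID@6 stall=0 (-) EX@7 MEM@8 WB@9
I5 add r2 <- r3,r2: IF@6 ID@7 stall=0 (-) EX@8 MEM@9 WB@10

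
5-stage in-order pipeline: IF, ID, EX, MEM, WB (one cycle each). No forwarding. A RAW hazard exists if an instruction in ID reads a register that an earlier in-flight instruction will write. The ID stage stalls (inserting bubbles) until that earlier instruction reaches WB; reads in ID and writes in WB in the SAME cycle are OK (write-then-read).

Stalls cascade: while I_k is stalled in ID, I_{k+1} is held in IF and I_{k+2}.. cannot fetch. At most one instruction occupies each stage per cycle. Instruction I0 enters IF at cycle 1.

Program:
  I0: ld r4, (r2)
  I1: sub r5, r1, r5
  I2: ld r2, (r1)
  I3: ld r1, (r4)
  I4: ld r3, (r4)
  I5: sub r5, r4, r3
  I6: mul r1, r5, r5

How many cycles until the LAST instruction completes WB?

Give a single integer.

I0 ld r4 <- r2: IF@1 ID@2 stall=0 (-) EX@3 MEM@4 WB@5
I1 sub r5 <- r1,r5: IF@2 ID@3 stall=0 (-) EX@4 MEM@5 WB@6
I2 ld r2 <- r1: IF@3 ID@4 stall=0 (-) EX@5 MEM@6 WB@7
I3 ld r1 <- r4: IF@4 ID@5 stall=0 (-) EX@6 MEM@7 WB@8
I4 ld r3 <- r4: IF@5 ID@6 stall=0 (-) EX@7 MEM@8 WB@9
I5 sub r5 <- r4,r3: IF@6 ID@7 stall=2 (RAW on I4.r3 (WB@9)) EX@10 MEM@11 WB@12
I6 mul r1 <- r5,r5: IF@7 ID@10 stall=2 (RAW on I5.r5 (WB@12)) EX@13 MEM@14 WB@15

Answer: 15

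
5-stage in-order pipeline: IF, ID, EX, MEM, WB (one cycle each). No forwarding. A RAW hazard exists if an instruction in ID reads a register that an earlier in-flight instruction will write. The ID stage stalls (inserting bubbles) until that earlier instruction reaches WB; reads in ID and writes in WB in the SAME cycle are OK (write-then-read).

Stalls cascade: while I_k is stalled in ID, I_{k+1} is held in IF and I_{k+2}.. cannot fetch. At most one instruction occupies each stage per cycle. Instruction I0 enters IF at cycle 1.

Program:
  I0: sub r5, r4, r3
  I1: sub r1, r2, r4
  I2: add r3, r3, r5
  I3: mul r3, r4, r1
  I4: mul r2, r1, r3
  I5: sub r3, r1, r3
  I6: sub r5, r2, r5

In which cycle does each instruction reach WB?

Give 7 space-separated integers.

I0 sub r5 <- r4,r3: IF@1 ID@2 stall=0 (-) EX@3 MEM@4 WB@5
I1 sub r1 <- r2,r4: IF@2 ID@3 stall=0 (-) EX@4 MEM@5 WB@6
I2 add r3 <- r3,r5: IF@3 ID@4 stall=1 (RAW on I0.r5 (WB@5)) EX@6 MEM@7 WB@8
I3 mul r3 <- r4,r1: IF@4 ID@6 stall=0 (-) EX@7 MEM@8 WB@9
I4 mul r2 <- r1,r3: IF@6 ID@7 stall=2 (RAW on I3.r3 (WB@9)) EX@10 MEM@11 WB@12
I5 sub r3 <- r1,r3: IF@7 ID@10 stall=0 (-) EX@11 MEM@12 WB@13
I6 sub r5 <- r2,r5: IF@10 ID@11 stall=1 (RAW on I4.r2 (WB@12)) EX@13 MEM@14 WB@15

Answer: 5 6 8 9 12 13 15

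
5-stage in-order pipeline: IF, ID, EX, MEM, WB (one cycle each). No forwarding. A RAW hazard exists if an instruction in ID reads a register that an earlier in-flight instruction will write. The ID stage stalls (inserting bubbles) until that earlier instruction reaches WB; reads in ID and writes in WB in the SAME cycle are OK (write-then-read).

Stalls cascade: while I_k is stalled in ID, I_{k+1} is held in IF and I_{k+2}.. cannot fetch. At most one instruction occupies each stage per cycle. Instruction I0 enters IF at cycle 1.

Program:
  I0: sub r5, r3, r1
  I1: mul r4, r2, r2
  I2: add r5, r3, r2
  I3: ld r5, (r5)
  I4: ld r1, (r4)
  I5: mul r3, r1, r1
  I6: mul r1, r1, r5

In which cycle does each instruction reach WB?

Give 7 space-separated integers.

Answer: 5 6 7 10 11 14 15

Derivation:
I0 sub r5 <- r3,r1: IF@1 ID@2 stall=0 (-) EX@3 MEM@4 WB@5
I1 mul r4 <- r2,r2: IF@2 ID@3 stall=0 (-) EX@4 MEM@5 WB@6
I2 add r5 <- r3,r2: IF@3 ID@4 stall=0 (-) EX@5 MEM@6 WB@7
I3 ld r5 <- r5: IF@4 ID@5 stall=2 (RAW on I2.r5 (WB@7)) EX@8 MEM@9 WB@10
I4 ld r1 <- r4: IF@5 ID@8 stall=0 (-) EX@9 MEM@10 WB@11
I5 mul r3 <- r1,r1: IF@8 ID@9 stall=2 (RAW on I4.r1 (WB@11)) EX@12 MEM@13 WB@14
I6 mul r1 <- r1,r5: IF@9 ID@12 stall=0 (-) EX@13 MEM@14 WB@15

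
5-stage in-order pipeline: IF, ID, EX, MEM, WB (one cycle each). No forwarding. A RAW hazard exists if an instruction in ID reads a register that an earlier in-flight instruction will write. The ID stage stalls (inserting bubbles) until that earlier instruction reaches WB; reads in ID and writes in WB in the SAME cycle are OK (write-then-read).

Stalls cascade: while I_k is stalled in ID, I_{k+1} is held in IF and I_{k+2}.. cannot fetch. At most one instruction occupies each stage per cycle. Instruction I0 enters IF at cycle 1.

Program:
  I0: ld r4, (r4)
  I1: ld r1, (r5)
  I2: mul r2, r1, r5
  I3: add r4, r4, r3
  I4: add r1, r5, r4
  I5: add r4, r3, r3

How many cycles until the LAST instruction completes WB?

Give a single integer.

I0 ld r4 <- r4: IF@1 ID@2 stall=0 (-) EX@3 MEM@4 WB@5
I1 ld r1 <- r5: IF@2 ID@3 stall=0 (-) EX@4 MEM@5 WB@6
I2 mul r2 <- r1,r5: IF@3 ID@4 stall=2 (RAW on I1.r1 (WB@6)) EX@7 MEM@8 WB@9
I3 add r4 <- r4,r3: IF@4 ID@7 stall=0 (-) EX@8 MEM@9 WB@10
I4 add r1 <- r5,r4: IF@7 ID@8 stall=2 (RAW on I3.r4 (WB@10)) EX@11 MEM@12 WB@13
I5 add r4 <- r3,r3: IF@8 ID@11 stall=0 (-) EX@12 MEM@13 WB@14

Answer: 14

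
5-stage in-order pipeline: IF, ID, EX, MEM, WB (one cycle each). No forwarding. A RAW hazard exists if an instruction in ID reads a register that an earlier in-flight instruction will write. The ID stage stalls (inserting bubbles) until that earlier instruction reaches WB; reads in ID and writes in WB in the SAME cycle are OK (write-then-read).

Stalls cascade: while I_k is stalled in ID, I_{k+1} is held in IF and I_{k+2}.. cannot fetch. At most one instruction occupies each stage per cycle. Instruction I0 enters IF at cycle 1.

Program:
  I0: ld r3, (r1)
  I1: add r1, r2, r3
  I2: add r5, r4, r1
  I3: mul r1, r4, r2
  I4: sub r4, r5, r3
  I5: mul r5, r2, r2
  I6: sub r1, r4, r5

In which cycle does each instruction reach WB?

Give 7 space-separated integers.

I0 ld r3 <- r1: IF@1 ID@2 stall=0 (-) EX@3 MEM@4 WB@5
I1 add r1 <- r2,r3: IF@2 ID@3 stall=2 (RAW on I0.r3 (WB@5)) EX@6 MEM@7 WB@8
I2 add r5 <- r4,r1: IF@3 ID@6 stall=2 (RAW on I1.r1 (WB@8)) EX@9 MEM@10 WB@11
I3 mul r1 <- r4,r2: IF@6 ID@9 stall=0 (-) EX@10 MEM@11 WB@12
I4 sub r4 <- r5,r3: IF@9 ID@10 stall=1 (RAW on I2.r5 (WB@11)) EX@12 MEM@13 WB@14
I5 mul r5 <- r2,r2: IF@10 ID@12 stall=0 (-) EX@13 MEM@14 WB@15
I6 sub r1 <- r4,r5: IF@12 ID@13 stall=2 (RAW on I5.r5 (WB@15)) EX@16 MEM@17 WB@18

Answer: 5 8 11 12 14 15 18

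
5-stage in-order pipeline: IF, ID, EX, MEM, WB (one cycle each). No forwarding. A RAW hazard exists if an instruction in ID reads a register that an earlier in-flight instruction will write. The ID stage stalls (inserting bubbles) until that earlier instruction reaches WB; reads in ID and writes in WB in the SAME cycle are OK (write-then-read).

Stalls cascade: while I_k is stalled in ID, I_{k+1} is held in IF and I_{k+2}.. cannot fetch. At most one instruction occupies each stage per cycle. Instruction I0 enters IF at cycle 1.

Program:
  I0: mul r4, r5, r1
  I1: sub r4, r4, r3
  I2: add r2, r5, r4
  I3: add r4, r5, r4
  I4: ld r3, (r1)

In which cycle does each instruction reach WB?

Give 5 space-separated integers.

Answer: 5 8 11 12 13

Derivation:
I0 mul r4 <- r5,r1: IF@1 ID@2 stall=0 (-) EX@3 MEM@4 WB@5
I1 sub r4 <- r4,r3: IF@2 ID@3 stall=2 (RAW on I0.r4 (WB@5)) EX@6 MEM@7 WB@8
I2 add r2 <- r5,r4: IF@3 ID@6 stall=2 (RAW on I1.r4 (WB@8)) EX@9 MEM@10 WB@11
I3 add r4 <- r5,r4: IF@6 ID@9 stall=0 (-) EX@10 MEM@11 WB@12
I4 ld r3 <- r1: IF@9 ID@10 stall=0 (-) EX@11 MEM@12 WB@13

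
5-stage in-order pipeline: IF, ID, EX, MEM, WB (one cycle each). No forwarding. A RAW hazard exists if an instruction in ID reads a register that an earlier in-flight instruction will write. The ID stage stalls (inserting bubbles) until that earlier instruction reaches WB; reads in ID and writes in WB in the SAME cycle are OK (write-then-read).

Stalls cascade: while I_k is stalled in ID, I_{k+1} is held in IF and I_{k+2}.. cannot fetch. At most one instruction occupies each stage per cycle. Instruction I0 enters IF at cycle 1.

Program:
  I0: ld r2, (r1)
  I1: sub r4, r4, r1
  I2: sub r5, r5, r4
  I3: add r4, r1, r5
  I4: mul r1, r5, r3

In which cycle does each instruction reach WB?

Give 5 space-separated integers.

I0 ld r2 <- r1: IF@1 ID@2 stall=0 (-) EX@3 MEM@4 WB@5
I1 sub r4 <- r4,r1: IF@2 ID@3 stall=0 (-) EX@4 MEM@5 WB@6
I2 sub r5 <- r5,r4: IF@3 ID@4 stall=2 (RAW on I1.r4 (WB@6)) EX@7 MEM@8 WB@9
I3 add r4 <- r1,r5: IF@4 ID@7 stall=2 (RAW on I2.r5 (WB@9)) EX@10 MEM@11 WB@12
I4 mul r1 <- r5,r3: IF@7 ID@10 stall=0 (-) EX@11 MEM@12 WB@13

Answer: 5 6 9 12 13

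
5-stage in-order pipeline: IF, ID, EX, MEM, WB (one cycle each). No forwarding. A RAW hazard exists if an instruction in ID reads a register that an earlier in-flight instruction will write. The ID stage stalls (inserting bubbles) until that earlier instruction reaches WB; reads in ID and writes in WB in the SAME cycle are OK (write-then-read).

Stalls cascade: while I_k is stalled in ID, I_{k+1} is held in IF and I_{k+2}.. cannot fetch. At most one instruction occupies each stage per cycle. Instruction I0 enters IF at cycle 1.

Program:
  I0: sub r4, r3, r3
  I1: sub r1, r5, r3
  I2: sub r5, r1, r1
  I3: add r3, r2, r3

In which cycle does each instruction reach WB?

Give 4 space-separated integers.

I0 sub r4 <- r3,r3: IF@1 ID@2 stall=0 (-) EX@3 MEM@4 WB@5
I1 sub r1 <- r5,r3: IF@2 ID@3 stall=0 (-) EX@4 MEM@5 WB@6
I2 sub r5 <- r1,r1: IF@3 ID@4 stall=2 (RAW on I1.r1 (WB@6)) EX@7 MEM@8 WB@9
I3 add r3 <- r2,r3: IF@4 ID@7 stall=0 (-) EX@8 MEM@9 WB@10

Answer: 5 6 9 10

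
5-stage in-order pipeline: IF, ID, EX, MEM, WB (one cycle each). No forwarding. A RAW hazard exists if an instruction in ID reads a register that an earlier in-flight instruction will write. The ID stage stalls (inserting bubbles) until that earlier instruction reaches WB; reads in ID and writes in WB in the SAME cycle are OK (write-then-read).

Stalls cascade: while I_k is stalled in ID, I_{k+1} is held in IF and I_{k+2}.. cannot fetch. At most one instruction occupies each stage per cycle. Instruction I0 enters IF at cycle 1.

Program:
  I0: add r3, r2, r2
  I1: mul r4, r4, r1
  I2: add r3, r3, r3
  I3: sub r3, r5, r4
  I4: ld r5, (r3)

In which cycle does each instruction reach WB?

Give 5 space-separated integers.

Answer: 5 6 8 9 12

Derivation:
I0 add r3 <- r2,r2: IF@1 ID@2 stall=0 (-) EX@3 MEM@4 WB@5
I1 mul r4 <- r4,r1: IF@2 ID@3 stall=0 (-) EX@4 MEM@5 WB@6
I2 add r3 <- r3,r3: IF@3 ID@4 stall=1 (RAW on I0.r3 (WB@5)) EX@6 MEM@7 WB@8
I3 sub r3 <- r5,r4: IF@4 ID@6 stall=0 (-) EX@7 MEM@8 WB@9
I4 ld r5 <- r3: IF@6 ID@7 stall=2 (RAW on I3.r3 (WB@9)) EX@10 MEM@11 WB@12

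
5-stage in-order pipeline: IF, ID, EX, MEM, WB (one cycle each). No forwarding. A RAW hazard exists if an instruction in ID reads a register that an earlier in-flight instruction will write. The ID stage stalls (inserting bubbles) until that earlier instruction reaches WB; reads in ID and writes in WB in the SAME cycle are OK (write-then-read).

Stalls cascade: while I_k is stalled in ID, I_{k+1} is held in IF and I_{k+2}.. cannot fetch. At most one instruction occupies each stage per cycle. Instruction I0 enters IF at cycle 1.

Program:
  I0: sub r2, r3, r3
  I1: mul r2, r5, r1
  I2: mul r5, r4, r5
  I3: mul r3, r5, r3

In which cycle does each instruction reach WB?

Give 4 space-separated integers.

Answer: 5 6 7 10

Derivation:
I0 sub r2 <- r3,r3: IF@1 ID@2 stall=0 (-) EX@3 MEM@4 WB@5
I1 mul r2 <- r5,r1: IF@2 ID@3 stall=0 (-) EX@4 MEM@5 WB@6
I2 mul r5 <- r4,r5: IF@3 ID@4 stall=0 (-) EX@5 MEM@6 WB@7
I3 mul r3 <- r5,r3: IF@4 ID@5 stall=2 (RAW on I2.r5 (WB@7)) EX@8 MEM@9 WB@10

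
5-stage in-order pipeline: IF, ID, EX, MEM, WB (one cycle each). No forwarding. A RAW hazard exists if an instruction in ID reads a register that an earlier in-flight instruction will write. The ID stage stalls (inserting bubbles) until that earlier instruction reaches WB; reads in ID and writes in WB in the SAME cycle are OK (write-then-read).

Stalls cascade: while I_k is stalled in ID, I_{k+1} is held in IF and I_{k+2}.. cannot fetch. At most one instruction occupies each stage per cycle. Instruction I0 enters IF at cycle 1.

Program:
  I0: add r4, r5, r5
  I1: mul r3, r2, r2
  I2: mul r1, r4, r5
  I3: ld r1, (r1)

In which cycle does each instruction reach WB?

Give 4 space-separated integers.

Answer: 5 6 8 11

Derivation:
I0 add r4 <- r5,r5: IF@1 ID@2 stall=0 (-) EX@3 MEM@4 WB@5
I1 mul r3 <- r2,r2: IF@2 ID@3 stall=0 (-) EX@4 MEM@5 WB@6
I2 mul r1 <- r4,r5: IF@3 ID@4 stall=1 (RAW on I0.r4 (WB@5)) EX@6 MEM@7 WB@8
I3 ld r1 <- r1: IF@4 ID@6 stall=2 (RAW on I2.r1 (WB@8)) EX@9 MEM@10 WB@11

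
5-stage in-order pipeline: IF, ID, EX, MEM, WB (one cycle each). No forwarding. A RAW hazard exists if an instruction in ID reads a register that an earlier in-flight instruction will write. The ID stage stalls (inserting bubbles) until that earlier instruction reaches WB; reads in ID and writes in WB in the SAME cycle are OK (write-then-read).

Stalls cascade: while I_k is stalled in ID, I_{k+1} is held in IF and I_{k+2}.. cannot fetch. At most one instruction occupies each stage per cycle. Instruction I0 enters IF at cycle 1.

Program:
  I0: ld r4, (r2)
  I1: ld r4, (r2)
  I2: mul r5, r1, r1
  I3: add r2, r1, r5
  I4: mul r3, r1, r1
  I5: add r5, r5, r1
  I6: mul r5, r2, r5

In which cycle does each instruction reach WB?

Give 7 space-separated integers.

Answer: 5 6 7 10 11 12 15

Derivation:
I0 ld r4 <- r2: IF@1 ID@2 stall=0 (-) EX@3 MEM@4 WB@5
I1 ld r4 <- r2: IF@2 ID@3 stall=0 (-) EX@4 MEM@5 WB@6
I2 mul r5 <- r1,r1: IF@3 ID@4 stall=0 (-) EX@5 MEM@6 WB@7
I3 add r2 <- r1,r5: IF@4 ID@5 stall=2 (RAW on I2.r5 (WB@7)) EX@8 MEM@9 WB@10
I4 mul r3 <- r1,r1: IF@5 ID@8 stall=0 (-) EX@9 MEM@10 WB@11
I5 add r5 <- r5,r1: IF@8 ID@9 stall=0 (-) EX@10 MEM@11 WB@12
I6 mul r5 <- r2,r5: IF@9 ID@10 stall=2 (RAW on I5.r5 (WB@12)) EX@13 MEM@14 WB@15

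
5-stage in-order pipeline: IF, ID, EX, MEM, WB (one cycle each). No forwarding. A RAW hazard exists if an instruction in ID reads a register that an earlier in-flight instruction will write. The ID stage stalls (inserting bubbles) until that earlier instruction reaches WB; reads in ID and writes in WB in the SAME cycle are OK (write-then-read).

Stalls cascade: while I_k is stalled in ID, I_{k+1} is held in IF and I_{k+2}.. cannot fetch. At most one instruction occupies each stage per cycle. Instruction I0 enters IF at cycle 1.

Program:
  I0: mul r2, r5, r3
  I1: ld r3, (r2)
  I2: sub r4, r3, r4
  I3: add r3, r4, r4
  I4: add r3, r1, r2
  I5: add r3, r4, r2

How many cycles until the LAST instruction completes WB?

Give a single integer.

Answer: 16

Derivation:
I0 mul r2 <- r5,r3: IF@1 ID@2 stall=0 (-) EX@3 MEM@4 WB@5
I1 ld r3 <- r2: IF@2 ID@3 stall=2 (RAW on I0.r2 (WB@5)) EX@6 MEM@7 WB@8
I2 sub r4 <- r3,r4: IF@3 ID@6 stall=2 (RAW on I1.r3 (WB@8)) EX@9 MEM@10 WB@11
I3 add r3 <- r4,r4: IF@6 ID@9 stall=2 (RAW on I2.r4 (WB@11)) EX@12 MEM@13 WB@14
I4 add r3 <- r1,r2: IF@9 ID@12 stall=0 (-) EX@13 MEM@14 WB@15
I5 add r3 <- r4,r2: IF@12 ID@13 stall=0 (-) EX@14 MEM@15 WB@16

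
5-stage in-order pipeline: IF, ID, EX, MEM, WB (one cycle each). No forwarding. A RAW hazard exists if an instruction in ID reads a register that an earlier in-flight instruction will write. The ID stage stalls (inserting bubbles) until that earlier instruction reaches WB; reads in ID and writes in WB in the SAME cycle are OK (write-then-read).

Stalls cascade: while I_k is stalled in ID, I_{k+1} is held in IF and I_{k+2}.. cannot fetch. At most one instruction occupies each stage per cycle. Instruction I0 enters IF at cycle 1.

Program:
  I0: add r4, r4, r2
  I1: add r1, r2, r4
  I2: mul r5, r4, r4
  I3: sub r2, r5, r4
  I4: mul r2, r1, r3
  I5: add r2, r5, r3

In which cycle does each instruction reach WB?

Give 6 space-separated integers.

Answer: 5 8 9 12 13 14

Derivation:
I0 add r4 <- r4,r2: IF@1 ID@2 stall=0 (-) EX@3 MEM@4 WB@5
I1 add r1 <- r2,r4: IF@2 ID@3 stall=2 (RAW on I0.r4 (WB@5)) EX@6 MEM@7 WB@8
I2 mul r5 <- r4,r4: IF@3 ID@6 stall=0 (-) EX@7 MEM@8 WB@9
I3 sub r2 <- r5,r4: IF@6 ID@7 stall=2 (RAW on I2.r5 (WB@9)) EX@10 MEM@11 WB@12
I4 mul r2 <- r1,r3: IF@7 ID@10 stall=0 (-) EX@11 MEM@12 WB@13
I5 add r2 <- r5,r3: IF@10 ID@11 stall=0 (-) EX@12 MEM@13 WB@14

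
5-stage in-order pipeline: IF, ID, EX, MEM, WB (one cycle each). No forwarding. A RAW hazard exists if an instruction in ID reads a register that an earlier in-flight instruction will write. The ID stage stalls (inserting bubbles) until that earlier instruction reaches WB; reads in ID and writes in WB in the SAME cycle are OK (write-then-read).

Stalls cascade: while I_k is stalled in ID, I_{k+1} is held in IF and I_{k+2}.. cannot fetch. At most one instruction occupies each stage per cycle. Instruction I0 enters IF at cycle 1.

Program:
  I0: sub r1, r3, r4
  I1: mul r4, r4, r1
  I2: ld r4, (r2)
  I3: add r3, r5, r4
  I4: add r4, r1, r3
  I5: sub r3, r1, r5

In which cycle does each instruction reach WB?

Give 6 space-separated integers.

Answer: 5 8 9 12 15 16

Derivation:
I0 sub r1 <- r3,r4: IF@1 ID@2 stall=0 (-) EX@3 MEM@4 WB@5
I1 mul r4 <- r4,r1: IF@2 ID@3 stall=2 (RAW on I0.r1 (WB@5)) EX@6 MEM@7 WB@8
I2 ld r4 <- r2: IF@3 ID@6 stall=0 (-) EX@7 MEM@8 WB@9
I3 add r3 <- r5,r4: IF@6 ID@7 stall=2 (RAW on I2.r4 (WB@9)) EX@10 MEM@11 WB@12
I4 add r4 <- r1,r3: IF@7 ID@10 stall=2 (RAW on I3.r3 (WB@12)) EX@13 MEM@14 WB@15
I5 sub r3 <- r1,r5: IF@10 ID@13 stall=0 (-) EX@14 MEM@15 WB@16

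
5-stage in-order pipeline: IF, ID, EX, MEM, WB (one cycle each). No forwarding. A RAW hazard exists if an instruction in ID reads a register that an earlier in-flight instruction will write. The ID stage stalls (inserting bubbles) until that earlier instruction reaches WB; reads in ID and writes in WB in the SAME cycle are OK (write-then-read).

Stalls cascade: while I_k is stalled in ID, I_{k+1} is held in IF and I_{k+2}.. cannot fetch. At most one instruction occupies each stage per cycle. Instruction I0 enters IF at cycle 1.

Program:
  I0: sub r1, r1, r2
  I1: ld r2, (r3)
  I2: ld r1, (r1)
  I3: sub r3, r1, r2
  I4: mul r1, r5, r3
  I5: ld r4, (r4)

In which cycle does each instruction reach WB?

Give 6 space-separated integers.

Answer: 5 6 8 11 14 15

Derivation:
I0 sub r1 <- r1,r2: IF@1 ID@2 stall=0 (-) EX@3 MEM@4 WB@5
I1 ld r2 <- r3: IF@2 ID@3 stall=0 (-) EX@4 MEM@5 WB@6
I2 ld r1 <- r1: IF@3 ID@4 stall=1 (RAW on I0.r1 (WB@5)) EX@6 MEM@7 WB@8
I3 sub r3 <- r1,r2: IF@4 ID@6 stall=2 (RAW on I2.r1 (WB@8)) EX@9 MEM@10 WB@11
I4 mul r1 <- r5,r3: IF@6 ID@9 stall=2 (RAW on I3.r3 (WB@11)) EX@12 MEM@13 WB@14
I5 ld r4 <- r4: IF@9 ID@12 stall=0 (-) EX@13 MEM@14 WB@15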